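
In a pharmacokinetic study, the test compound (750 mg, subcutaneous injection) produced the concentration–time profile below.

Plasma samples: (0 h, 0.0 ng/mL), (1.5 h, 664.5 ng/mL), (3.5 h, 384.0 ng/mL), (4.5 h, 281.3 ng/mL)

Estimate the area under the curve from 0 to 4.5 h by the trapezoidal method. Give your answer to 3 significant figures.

Trapezoidal AUC_0→4.5:
  [0→1.5]: (0.0+664.5)/2 × 1.5 = 498.375
  [1.5→3.5]: (664.5+384.0)/2 × 2 = 1048.5
  [3.5→4.5]: (384.0+281.3)/2 × 1 = 332.65
  Sum = 1879.525 ng/mL·h

AUC = 1880 ng/mL·h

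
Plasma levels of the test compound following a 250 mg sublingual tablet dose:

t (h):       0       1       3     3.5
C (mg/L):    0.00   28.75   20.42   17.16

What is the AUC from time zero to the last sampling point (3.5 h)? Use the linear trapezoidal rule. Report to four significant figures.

AUC = 72.94 mg/L·h

Trapezoidal AUC_0→3.5:
  [0→1]: (0.00+28.75)/2 × 1 = 14.375
  [1→3]: (28.75+20.42)/2 × 2 = 49.17
  [3→3.5]: (20.42+17.16)/2 × 0.5 = 9.395
  Sum = 72.94 mg/L·h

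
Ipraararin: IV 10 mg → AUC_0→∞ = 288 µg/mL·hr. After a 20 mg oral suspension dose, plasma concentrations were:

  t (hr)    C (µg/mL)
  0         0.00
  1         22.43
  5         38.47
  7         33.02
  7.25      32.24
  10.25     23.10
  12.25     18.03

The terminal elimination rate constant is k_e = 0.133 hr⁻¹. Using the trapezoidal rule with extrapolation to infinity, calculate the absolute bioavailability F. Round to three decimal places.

Trapezoidal AUC_0→12.25 (oral suspension):
  [0→1]: (0.00+22.43)/2 × 1 = 11.215
  [1→5]: (22.43+38.47)/2 × 4 = 121.8
  [5→7]: (38.47+33.02)/2 × 2 = 71.49
  [7→7.25]: (33.02+32.24)/2 × 0.25 = 8.1575
  [7.25→10.25]: (32.24+23.10)/2 × 3 = 83.01
  [10.25→12.25]: (23.10+18.03)/2 × 2 = 41.13
  Sum = 336.8025 µg/mL·hr
Tail: C_last/k_e = 18.03/0.133 = 135.564
AUC_0→∞ (oral suspension) = 336.8025 + 135.564 = 472.3665 µg/mL·hr
F = (AUC_ev/D_ev)/(AUC_iv/D_iv) = (472.3665/20)/(288/10) = 23.618325/28.8 = 0.8201

F = 0.820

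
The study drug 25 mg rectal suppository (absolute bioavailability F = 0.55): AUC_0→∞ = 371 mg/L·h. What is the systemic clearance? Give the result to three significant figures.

CL = 0.0371 L/h

CL = F × Dose / AUC_0→∞
   = 0.55 × 25 / 371 = 0.037062 L/h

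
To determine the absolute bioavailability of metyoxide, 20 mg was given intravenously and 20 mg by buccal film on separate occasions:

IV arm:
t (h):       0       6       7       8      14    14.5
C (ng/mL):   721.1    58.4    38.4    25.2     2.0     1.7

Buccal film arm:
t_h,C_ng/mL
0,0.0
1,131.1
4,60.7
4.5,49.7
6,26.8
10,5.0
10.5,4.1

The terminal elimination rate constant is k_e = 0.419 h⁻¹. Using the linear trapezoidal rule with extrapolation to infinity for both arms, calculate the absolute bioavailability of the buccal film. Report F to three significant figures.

Trapezoidal AUC_0→14.5 (IV):
  [0→6]: (721.1+58.4)/2 × 6 = 2338.5
  [6→7]: (58.4+38.4)/2 × 1 = 48.4
  [7→8]: (38.4+25.2)/2 × 1 = 31.8
  [8→14]: (25.2+2.0)/2 × 6 = 81.6
  [14→14.5]: (2.0+1.7)/2 × 0.5 = 0.925
  Sum = 2501.225 ng/mL·h
IV tail: 1.7/0.419 = 4.057; AUC_iv,0→∞ = 2501.225 + 4.057 = 2505.282 ng/mL·h
Trapezoidal AUC_0→10.5 (buccal film):
  [0→1]: (0.0+131.1)/2 × 1 = 65.55
  [1→4]: (131.1+60.7)/2 × 3 = 287.7
  [4→4.5]: (60.7+49.7)/2 × 0.5 = 27.6
  [4.5→6]: (49.7+26.8)/2 × 1.5 = 57.375
  [6→10]: (26.8+5.0)/2 × 4 = 63.6
  [10→10.5]: (5.0+4.1)/2 × 0.5 = 2.275
  Sum = 504.1 ng/mL·h
buccal film tail: 4.1/0.419 = 9.785; AUC_ev,0→∞ = 504.1 + 9.785 = 513.885 ng/mL·h
F = (AUC_ev/D_ev)/(AUC_iv/D_iv) = (513.885/20)/(2505.282/20) = 25.69425/125.2641 = 0.2051

F = 0.205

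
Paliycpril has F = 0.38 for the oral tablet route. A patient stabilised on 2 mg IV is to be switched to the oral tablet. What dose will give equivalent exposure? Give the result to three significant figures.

D_oral = 5.26 mg

For equal systemic exposure: F × D_ev = D_iv
D_ev = D_iv / F = 2 / 0.38 = 5.26316 mg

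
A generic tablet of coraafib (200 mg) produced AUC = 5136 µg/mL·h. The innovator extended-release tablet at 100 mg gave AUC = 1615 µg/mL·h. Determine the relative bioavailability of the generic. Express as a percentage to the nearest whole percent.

F_rel = (AUC_test/D_test) / (AUC_ref/D_ref)
      = (5136/200) / (1615/100)
      = 25.68 / 16.15 = 1.5901 = 159.01%

F_rel = 159%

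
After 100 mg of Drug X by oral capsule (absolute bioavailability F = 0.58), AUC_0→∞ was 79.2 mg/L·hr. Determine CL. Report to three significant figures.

CL = 0.732 L/hr

CL = F × Dose / AUC_0→∞
   = 0.58 × 100 / 79.2 = 0.732323 L/hr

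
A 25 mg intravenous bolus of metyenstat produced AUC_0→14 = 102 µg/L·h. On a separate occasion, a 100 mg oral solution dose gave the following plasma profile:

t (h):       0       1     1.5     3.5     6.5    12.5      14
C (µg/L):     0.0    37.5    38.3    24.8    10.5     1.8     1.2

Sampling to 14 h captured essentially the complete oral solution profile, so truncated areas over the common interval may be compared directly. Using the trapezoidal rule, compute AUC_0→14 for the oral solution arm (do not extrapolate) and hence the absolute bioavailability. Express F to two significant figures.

Trapezoidal AUC_0→14 (oral solution):
  [0→1]: (0.0+37.5)/2 × 1 = 18.75
  [1→1.5]: (37.5+38.3)/2 × 0.5 = 18.95
  [1.5→3.5]: (38.3+24.8)/2 × 2 = 63.1
  [3.5→6.5]: (24.8+10.5)/2 × 3 = 52.95
  [6.5→12.5]: (10.5+1.8)/2 × 6 = 36.9
  [12.5→14]: (1.8+1.2)/2 × 1.5 = 2.25
  Sum = 192.9 µg/L·h
F = (AUC_ev/D_ev)/(AUC_iv/D_iv) = (192.9/100)/(102/25) = 1.929/4.08 = 0.4728

F = 0.47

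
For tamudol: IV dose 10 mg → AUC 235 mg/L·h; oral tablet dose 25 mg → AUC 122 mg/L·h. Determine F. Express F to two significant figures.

F = (AUC_ev / D_ev) / (AUC_iv / D_iv)
  = (122/25) / (235/10)
  = 4.88 / 23.5 = 0.2077

F = 0.21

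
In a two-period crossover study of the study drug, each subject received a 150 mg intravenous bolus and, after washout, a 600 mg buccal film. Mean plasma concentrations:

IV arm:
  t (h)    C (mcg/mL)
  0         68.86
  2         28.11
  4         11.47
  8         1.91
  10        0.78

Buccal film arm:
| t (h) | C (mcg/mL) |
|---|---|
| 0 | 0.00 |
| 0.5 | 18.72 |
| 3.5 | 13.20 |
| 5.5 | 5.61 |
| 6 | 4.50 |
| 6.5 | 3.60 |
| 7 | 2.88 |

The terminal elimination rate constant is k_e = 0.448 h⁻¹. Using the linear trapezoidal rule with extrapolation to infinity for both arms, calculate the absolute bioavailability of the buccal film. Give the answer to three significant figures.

Trapezoidal AUC_0→10 (IV):
  [0→2]: (68.86+28.11)/2 × 2 = 96.97
  [2→4]: (28.11+11.47)/2 × 2 = 39.58
  [4→8]: (11.47+1.91)/2 × 4 = 26.76
  [8→10]: (1.91+0.78)/2 × 2 = 2.69
  Sum = 166.0 mcg/mL·h
IV tail: 0.78/0.448 = 1.741; AUC_iv,0→∞ = 166.0 + 1.741 = 167.741 mcg/mL·h
Trapezoidal AUC_0→7 (buccal film):
  [0→0.5]: (0.00+18.72)/2 × 0.5 = 4.68
  [0.5→3.5]: (18.72+13.20)/2 × 3 = 47.88
  [3.5→5.5]: (13.20+5.61)/2 × 2 = 18.81
  [5.5→6]: (5.61+4.50)/2 × 0.5 = 2.5275
  [6→6.5]: (4.50+3.60)/2 × 0.5 = 2.025
  [6.5→7]: (3.60+2.88)/2 × 0.5 = 1.62
  Sum = 77.5425 mcg/mL·h
buccal film tail: 2.88/0.448 = 6.429; AUC_ev,0→∞ = 77.5425 + 6.429 = 83.9715 mcg/mL·h
F = (AUC_ev/D_ev)/(AUC_iv/D_iv) = (83.9715/600)/(167.741/150) = 0.1399525/1.11827 = 0.1252

F = 0.125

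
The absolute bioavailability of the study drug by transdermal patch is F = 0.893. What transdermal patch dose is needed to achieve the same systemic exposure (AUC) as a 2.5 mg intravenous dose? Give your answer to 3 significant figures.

D_transdermal = 2.80 mg

For equal systemic exposure: F × D_ev = D_iv
D_ev = D_iv / F = 2.5 / 0.893 = 2.79955 mg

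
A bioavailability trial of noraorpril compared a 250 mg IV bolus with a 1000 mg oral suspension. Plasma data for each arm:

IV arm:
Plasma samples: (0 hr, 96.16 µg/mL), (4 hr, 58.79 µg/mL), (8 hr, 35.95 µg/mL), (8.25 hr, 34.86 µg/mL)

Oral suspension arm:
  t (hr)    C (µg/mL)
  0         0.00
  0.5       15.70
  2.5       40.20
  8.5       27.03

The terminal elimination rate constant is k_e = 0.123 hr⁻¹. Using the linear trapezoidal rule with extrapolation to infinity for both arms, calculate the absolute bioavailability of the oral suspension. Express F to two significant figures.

F = 0.15

Trapezoidal AUC_0→8.25 (IV):
  [0→4]: (96.16+58.79)/2 × 4 = 309.9
  [4→8]: (58.79+35.95)/2 × 4 = 189.48
  [8→8.25]: (35.95+34.86)/2 × 0.25 = 8.85125
  Sum = 508.23125 µg/mL·hr
IV tail: 34.86/0.123 = 283.415; AUC_iv,0→∞ = 508.23125 + 283.415 = 791.64625 µg/mL·hr
Trapezoidal AUC_0→8.5 (oral suspension):
  [0→0.5]: (0.00+15.70)/2 × 0.5 = 3.925
  [0.5→2.5]: (15.70+40.20)/2 × 2 = 55.9
  [2.5→8.5]: (40.20+27.03)/2 × 6 = 201.69
  Sum = 261.515 µg/mL·hr
oral suspension tail: 27.03/0.123 = 219.756; AUC_ev,0→∞ = 261.515 + 219.756 = 481.271 µg/mL·hr
F = (AUC_ev/D_ev)/(AUC_iv/D_iv) = (481.271/1000)/(791.64625/250) = 0.481271/3.166585 = 0.1520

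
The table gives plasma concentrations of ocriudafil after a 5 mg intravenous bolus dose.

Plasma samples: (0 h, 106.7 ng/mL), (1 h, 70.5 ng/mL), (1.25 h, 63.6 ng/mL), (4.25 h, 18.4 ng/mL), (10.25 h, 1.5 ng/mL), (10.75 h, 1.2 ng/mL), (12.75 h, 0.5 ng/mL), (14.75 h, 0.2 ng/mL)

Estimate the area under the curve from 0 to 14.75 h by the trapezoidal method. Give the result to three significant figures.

AUC = 291 ng/mL·h

Trapezoidal AUC_0→14.75:
  [0→1]: (106.7+70.5)/2 × 1 = 88.6
  [1→1.25]: (70.5+63.6)/2 × 0.25 = 16.7625
  [1.25→4.25]: (63.6+18.4)/2 × 3 = 123.0
  [4.25→10.25]: (18.4+1.5)/2 × 6 = 59.7
  [10.25→10.75]: (1.5+1.2)/2 × 0.5 = 0.675
  [10.75→12.75]: (1.2+0.5)/2 × 2 = 1.7
  [12.75→14.75]: (0.5+0.2)/2 × 2 = 0.7
  Sum = 291.1375 ng/mL·h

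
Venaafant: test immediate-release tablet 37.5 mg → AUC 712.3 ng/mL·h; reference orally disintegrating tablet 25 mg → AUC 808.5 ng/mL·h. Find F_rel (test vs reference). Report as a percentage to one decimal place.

F_rel = 58.7%

F_rel = (AUC_test/D_test) / (AUC_ref/D_ref)
      = (712.3/37.5) / (808.5/25)
      = 18.9947 / 32.34 = 0.5873 = 58.73%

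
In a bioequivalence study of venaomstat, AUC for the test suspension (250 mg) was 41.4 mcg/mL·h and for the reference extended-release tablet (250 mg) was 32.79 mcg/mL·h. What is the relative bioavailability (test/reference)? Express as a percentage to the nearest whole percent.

F_rel = (AUC_test/D_test) / (AUC_ref/D_ref)
      = (41.4/250) / (32.79/250)
      = 0.1656 / 0.13116 = 1.2626 = 126.26%

F_rel = 126%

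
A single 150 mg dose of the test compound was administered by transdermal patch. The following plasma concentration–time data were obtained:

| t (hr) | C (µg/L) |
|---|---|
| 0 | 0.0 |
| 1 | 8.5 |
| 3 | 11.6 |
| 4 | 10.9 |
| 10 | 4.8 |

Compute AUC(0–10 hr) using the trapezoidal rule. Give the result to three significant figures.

AUC = 82.7 µg/L·hr

Trapezoidal AUC_0→10:
  [0→1]: (0.0+8.5)/2 × 1 = 4.25
  [1→3]: (8.5+11.6)/2 × 2 = 20.1
  [3→4]: (11.6+10.9)/2 × 1 = 11.25
  [4→10]: (10.9+4.8)/2 × 6 = 47.1
  Sum = 82.7 µg/L·hr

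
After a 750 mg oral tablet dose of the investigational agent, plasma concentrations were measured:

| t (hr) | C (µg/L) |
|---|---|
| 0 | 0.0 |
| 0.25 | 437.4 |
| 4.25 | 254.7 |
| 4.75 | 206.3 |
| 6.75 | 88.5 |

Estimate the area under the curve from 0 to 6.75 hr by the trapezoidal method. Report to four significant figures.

Trapezoidal AUC_0→6.75:
  [0→0.25]: (0.0+437.4)/2 × 0.25 = 54.675
  [0.25→4.25]: (437.4+254.7)/2 × 4 = 1384.2
  [4.25→4.75]: (254.7+206.3)/2 × 0.5 = 115.25
  [4.75→6.75]: (206.3+88.5)/2 × 2 = 294.8
  Sum = 1848.925 µg/L·hr

AUC = 1849 µg/L·hr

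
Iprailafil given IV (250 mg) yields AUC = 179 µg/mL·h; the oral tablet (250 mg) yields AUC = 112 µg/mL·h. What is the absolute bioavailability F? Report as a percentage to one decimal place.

F = 62.6%

F = (AUC_ev / D_ev) / (AUC_iv / D_iv)
  = (112/250) / (179/250)
  = 0.448 / 0.716 = 0.6257
  = 62.57%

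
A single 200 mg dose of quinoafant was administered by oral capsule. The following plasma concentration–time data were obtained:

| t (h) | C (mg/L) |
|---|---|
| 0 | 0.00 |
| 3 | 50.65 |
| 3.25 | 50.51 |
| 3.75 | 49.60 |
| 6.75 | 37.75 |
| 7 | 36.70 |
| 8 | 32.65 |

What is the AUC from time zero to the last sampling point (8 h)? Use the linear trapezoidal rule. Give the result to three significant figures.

Trapezoidal AUC_0→8:
  [0→3]: (0.00+50.65)/2 × 3 = 75.975
  [3→3.25]: (50.65+50.51)/2 × 0.25 = 12.645
  [3.25→3.75]: (50.51+49.60)/2 × 0.5 = 25.0275
  [3.75→6.75]: (49.60+37.75)/2 × 3 = 131.025
  [6.75→7]: (37.75+36.70)/2 × 0.25 = 9.30625
  [7→8]: (36.70+32.65)/2 × 1 = 34.675
  Sum = 288.65375 mg/L·h

AUC = 289 mg/L·h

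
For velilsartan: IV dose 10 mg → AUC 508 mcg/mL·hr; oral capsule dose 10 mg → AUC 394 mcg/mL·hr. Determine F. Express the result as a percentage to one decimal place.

F = 77.6%

F = (AUC_ev / D_ev) / (AUC_iv / D_iv)
  = (394/10) / (508/10)
  = 39.4 / 50.8 = 0.7756
  = 77.56%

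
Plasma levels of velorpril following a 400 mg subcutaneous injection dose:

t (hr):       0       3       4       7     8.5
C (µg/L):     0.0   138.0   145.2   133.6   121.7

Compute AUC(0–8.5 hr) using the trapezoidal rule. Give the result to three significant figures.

Trapezoidal AUC_0→8.5:
  [0→3]: (0.0+138.0)/2 × 3 = 207.0
  [3→4]: (138.0+145.2)/2 × 1 = 141.6
  [4→7]: (145.2+133.6)/2 × 3 = 418.2
  [7→8.5]: (133.6+121.7)/2 × 1.5 = 191.475
  Sum = 958.275 µg/L·hr

AUC = 958 µg/L·hr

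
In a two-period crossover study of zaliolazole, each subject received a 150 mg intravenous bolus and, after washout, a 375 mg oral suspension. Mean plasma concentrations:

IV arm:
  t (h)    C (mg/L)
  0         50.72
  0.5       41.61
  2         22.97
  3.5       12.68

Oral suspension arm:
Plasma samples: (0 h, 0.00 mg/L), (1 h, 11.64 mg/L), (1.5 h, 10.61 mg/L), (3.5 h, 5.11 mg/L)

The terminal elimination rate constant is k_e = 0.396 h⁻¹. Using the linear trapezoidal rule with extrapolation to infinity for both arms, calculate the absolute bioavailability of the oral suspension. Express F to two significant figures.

F = 0.12

Trapezoidal AUC_0→3.5 (IV):
  [0→0.5]: (50.72+41.61)/2 × 0.5 = 23.0825
  [0.5→2]: (41.61+22.97)/2 × 1.5 = 48.435
  [2→3.5]: (22.97+12.68)/2 × 1.5 = 26.7375
  Sum = 98.255 mg/L·h
IV tail: 12.68/0.396 = 32.020; AUC_iv,0→∞ = 98.255 + 32.020 = 130.275 mg/L·h
Trapezoidal AUC_0→3.5 (oral suspension):
  [0→1]: (0.00+11.64)/2 × 1 = 5.82
  [1→1.5]: (11.64+10.61)/2 × 0.5 = 5.5625
  [1.5→3.5]: (10.61+5.11)/2 × 2 = 15.72
  Sum = 27.1025 mg/L·h
oral suspension tail: 5.11/0.396 = 12.904; AUC_ev,0→∞ = 27.1025 + 12.904 = 40.0065 mg/L·h
F = (AUC_ev/D_ev)/(AUC_iv/D_iv) = (40.0065/375)/(130.275/150) = 0.106684/0.8685 = 0.1228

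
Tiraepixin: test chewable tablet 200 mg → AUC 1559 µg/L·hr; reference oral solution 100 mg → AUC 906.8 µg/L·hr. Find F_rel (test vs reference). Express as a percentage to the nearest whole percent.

F_rel = 86%

F_rel = (AUC_test/D_test) / (AUC_ref/D_ref)
      = (1559/200) / (906.8/100)
      = 7.795 / 9.068 = 0.8596 = 85.96%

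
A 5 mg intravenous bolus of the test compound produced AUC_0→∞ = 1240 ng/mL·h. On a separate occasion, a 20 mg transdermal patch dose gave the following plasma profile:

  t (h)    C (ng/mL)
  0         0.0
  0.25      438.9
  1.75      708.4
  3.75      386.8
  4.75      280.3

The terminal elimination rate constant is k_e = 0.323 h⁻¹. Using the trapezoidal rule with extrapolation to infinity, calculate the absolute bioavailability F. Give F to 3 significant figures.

Trapezoidal AUC_0→4.75 (transdermal patch):
  [0→0.25]: (0.0+438.9)/2 × 0.25 = 54.8625
  [0.25→1.75]: (438.9+708.4)/2 × 1.5 = 860.475
  [1.75→3.75]: (708.4+386.8)/2 × 2 = 1095.2
  [3.75→4.75]: (386.8+280.3)/2 × 1 = 333.55
  Sum = 2344.0875 ng/mL·h
Tail: C_last/k_e = 280.3/0.323 = 867.802
AUC_0→∞ (transdermal patch) = 2344.0875 + 867.802 = 3211.8895 ng/mL·h
F = (AUC_ev/D_ev)/(AUC_iv/D_iv) = (3211.8895/20)/(1240/5) = 160.594/248 = 0.6476

F = 0.648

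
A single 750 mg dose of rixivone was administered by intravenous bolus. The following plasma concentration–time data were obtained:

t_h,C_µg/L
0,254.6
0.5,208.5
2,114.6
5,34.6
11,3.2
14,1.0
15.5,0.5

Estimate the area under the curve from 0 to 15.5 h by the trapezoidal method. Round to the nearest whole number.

AUC = 703 µg/L·h

Trapezoidal AUC_0→15.5:
  [0→0.5]: (254.6+208.5)/2 × 0.5 = 115.775
  [0.5→2]: (208.5+114.6)/2 × 1.5 = 242.325
  [2→5]: (114.6+34.6)/2 × 3 = 223.8
  [5→11]: (34.6+3.2)/2 × 6 = 113.4
  [11→14]: (3.2+1.0)/2 × 3 = 6.3
  [14→15.5]: (1.0+0.5)/2 × 1.5 = 1.125
  Sum = 702.725 µg/L·h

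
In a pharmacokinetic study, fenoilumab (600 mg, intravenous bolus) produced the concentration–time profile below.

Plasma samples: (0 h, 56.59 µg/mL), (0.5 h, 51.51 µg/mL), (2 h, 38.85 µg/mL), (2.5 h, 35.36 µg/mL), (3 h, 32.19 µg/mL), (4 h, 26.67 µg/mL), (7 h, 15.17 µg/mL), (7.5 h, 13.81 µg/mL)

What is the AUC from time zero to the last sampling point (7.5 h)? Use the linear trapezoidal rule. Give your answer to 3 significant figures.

AUC = 230 µg/mL·h

Trapezoidal AUC_0→7.5:
  [0→0.5]: (56.59+51.51)/2 × 0.5 = 27.025
  [0.5→2]: (51.51+38.85)/2 × 1.5 = 67.77
  [2→2.5]: (38.85+35.36)/2 × 0.5 = 18.5525
  [2.5→3]: (35.36+32.19)/2 × 0.5 = 16.8875
  [3→4]: (32.19+26.67)/2 × 1 = 29.43
  [4→7]: (26.67+15.17)/2 × 3 = 62.76
  [7→7.5]: (15.17+13.81)/2 × 0.5 = 7.245
  Sum = 229.67 µg/mL·h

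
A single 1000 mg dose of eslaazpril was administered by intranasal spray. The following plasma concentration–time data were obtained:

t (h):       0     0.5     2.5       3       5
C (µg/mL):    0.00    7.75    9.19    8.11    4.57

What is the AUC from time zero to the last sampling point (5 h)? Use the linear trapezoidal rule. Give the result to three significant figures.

AUC = 35.9 µg/mL·h

Trapezoidal AUC_0→5:
  [0→0.5]: (0.00+7.75)/2 × 0.5 = 1.9375
  [0.5→2.5]: (7.75+9.19)/2 × 2 = 16.94
  [2.5→3]: (9.19+8.11)/2 × 0.5 = 4.325
  [3→5]: (8.11+4.57)/2 × 2 = 12.68
  Sum = 35.8825 µg/mL·h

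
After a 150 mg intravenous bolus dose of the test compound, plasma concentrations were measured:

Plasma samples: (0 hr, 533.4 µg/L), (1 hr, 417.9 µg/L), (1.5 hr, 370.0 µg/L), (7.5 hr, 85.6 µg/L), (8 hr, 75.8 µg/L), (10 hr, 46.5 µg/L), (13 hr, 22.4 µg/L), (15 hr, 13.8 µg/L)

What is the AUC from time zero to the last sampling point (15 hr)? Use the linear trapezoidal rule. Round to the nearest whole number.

Trapezoidal AUC_0→15:
  [0→1]: (533.4+417.9)/2 × 1 = 475.65
  [1→1.5]: (417.9+370.0)/2 × 0.5 = 196.975
  [1.5→7.5]: (370.0+85.6)/2 × 6 = 1366.8
  [7.5→8]: (85.6+75.8)/2 × 0.5 = 40.35
  [8→10]: (75.8+46.5)/2 × 2 = 122.3
  [10→13]: (46.5+22.4)/2 × 3 = 103.35
  [13→15]: (22.4+13.8)/2 × 2 = 36.2
  Sum = 2341.625 µg/L·hr

AUC = 2342 µg/L·hr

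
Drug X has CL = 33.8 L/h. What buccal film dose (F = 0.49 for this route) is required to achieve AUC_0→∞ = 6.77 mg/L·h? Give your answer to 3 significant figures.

Dose = CL × AUC_0→∞ / F
     = 33.8 × 6.77 / 0.49 = 466.992 mg

Dose = 467 mg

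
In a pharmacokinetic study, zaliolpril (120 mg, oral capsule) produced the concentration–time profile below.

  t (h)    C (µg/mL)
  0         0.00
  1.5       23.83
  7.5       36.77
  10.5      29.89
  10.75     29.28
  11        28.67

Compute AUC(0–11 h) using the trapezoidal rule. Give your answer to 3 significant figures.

Trapezoidal AUC_0→11:
  [0→1.5]: (0.00+23.83)/2 × 1.5 = 17.8725
  [1.5→7.5]: (23.83+36.77)/2 × 6 = 181.8
  [7.5→10.5]: (36.77+29.89)/2 × 3 = 99.99
  [10.5→10.75]: (29.89+29.28)/2 × 0.25 = 7.39625
  [10.75→11]: (29.28+28.67)/2 × 0.25 = 7.24375
  Sum = 314.3025 µg/mL·h

AUC = 314 µg/mL·h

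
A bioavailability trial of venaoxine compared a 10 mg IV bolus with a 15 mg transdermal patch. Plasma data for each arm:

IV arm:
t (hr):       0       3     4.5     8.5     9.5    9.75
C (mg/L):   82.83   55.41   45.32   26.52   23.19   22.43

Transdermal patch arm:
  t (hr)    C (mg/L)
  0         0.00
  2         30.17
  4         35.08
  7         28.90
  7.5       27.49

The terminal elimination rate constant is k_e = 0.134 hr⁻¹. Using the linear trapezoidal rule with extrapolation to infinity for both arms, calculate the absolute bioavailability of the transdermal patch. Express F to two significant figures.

Trapezoidal AUC_0→9.75 (IV):
  [0→3]: (82.83+55.41)/2 × 3 = 207.36
  [3→4.5]: (55.41+45.32)/2 × 1.5 = 75.5475
  [4.5→8.5]: (45.32+26.52)/2 × 4 = 143.68
  [8.5→9.5]: (26.52+23.19)/2 × 1 = 24.855
  [9.5→9.75]: (23.19+22.43)/2 × 0.25 = 5.7025
  Sum = 457.145 mg/L·hr
IV tail: 22.43/0.134 = 167.388; AUC_iv,0→∞ = 457.145 + 167.388 = 624.533 mg/L·hr
Trapezoidal AUC_0→7.5 (transdermal patch):
  [0→2]: (0.00+30.17)/2 × 2 = 30.17
  [2→4]: (30.17+35.08)/2 × 2 = 65.25
  [4→7]: (35.08+28.90)/2 × 3 = 95.97
  [7→7.5]: (28.90+27.49)/2 × 0.5 = 14.0975
  Sum = 205.4875 mg/L·hr
transdermal patch tail: 27.49/0.134 = 205.149; AUC_ev,0→∞ = 205.4875 + 205.149 = 410.6365 mg/L·hr
F = (AUC_ev/D_ev)/(AUC_iv/D_iv) = (410.6365/15)/(624.533/10) = 27.3758/62.4533 = 0.4383

F = 0.44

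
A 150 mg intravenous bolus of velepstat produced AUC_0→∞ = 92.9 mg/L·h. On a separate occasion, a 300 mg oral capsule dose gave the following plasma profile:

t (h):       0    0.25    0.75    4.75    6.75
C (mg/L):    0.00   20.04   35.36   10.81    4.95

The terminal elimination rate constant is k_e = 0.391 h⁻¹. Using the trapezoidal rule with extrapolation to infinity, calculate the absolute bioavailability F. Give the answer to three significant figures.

Trapezoidal AUC_0→6.75 (oral capsule):
  [0→0.25]: (0.00+20.04)/2 × 0.25 = 2.505
  [0.25→0.75]: (20.04+35.36)/2 × 0.5 = 13.85
  [0.75→4.75]: (35.36+10.81)/2 × 4 = 92.34
  [4.75→6.75]: (10.81+4.95)/2 × 2 = 15.76
  Sum = 124.455 mg/L·h
Tail: C_last/k_e = 4.95/0.391 = 12.660
AUC_0→∞ (oral capsule) = 124.455 + 12.660 = 137.115 mg/L·h
F = (AUC_ev/D_ev)/(AUC_iv/D_iv) = (137.115/300)/(92.9/150) = 0.45705/0.619333 = 0.7380

F = 0.738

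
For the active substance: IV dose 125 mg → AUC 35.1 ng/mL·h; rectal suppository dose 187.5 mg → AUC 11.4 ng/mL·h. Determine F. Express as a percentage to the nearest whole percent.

F = (AUC_ev / D_ev) / (AUC_iv / D_iv)
  = (11.4/187.5) / (35.1/125)
  = 0.0608 / 0.2808 = 0.2165
  = 21.65%

F = 22%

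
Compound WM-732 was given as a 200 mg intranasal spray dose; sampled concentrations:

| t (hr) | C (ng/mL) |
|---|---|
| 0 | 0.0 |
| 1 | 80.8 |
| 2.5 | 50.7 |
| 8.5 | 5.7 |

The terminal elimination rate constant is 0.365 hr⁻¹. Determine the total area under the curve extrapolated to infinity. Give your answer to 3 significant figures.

AUC = 324 ng/mL·hr

Trapezoidal AUC_0→8.5:
  [0→1]: (0.0+80.8)/2 × 1 = 40.4
  [1→2.5]: (80.8+50.7)/2 × 1.5 = 98.625
  [2.5→8.5]: (50.7+5.7)/2 × 6 = 169.2
  Sum = 308.225 ng/mL·hr
Extrapolated tail: C_last / k_e = 5.7 / 0.365 = 15.616
AUC_0→∞ = 308.225 + 15.616 = 323.841 ng/mL·hr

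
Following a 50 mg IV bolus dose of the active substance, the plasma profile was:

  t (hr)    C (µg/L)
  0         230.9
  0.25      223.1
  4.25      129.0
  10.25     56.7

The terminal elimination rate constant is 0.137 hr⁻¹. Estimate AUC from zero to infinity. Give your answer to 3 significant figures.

AUC = 1730 µg/L·hr

Trapezoidal AUC_0→10.25:
  [0→0.25]: (230.9+223.1)/2 × 0.25 = 56.75
  [0.25→4.25]: (223.1+129.0)/2 × 4 = 704.2
  [4.25→10.25]: (129.0+56.7)/2 × 6 = 557.1
  Sum = 1318.05 µg/L·hr
Extrapolated tail: C_last / k_e = 56.7 / 0.137 = 413.869
AUC_0→∞ = 1318.05 + 413.869 = 1731.919 µg/L·hr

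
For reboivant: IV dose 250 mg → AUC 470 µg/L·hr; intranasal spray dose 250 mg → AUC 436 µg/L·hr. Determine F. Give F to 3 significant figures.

F = (AUC_ev / D_ev) / (AUC_iv / D_iv)
  = (436/250) / (470/250)
  = 1.744 / 1.88 = 0.9277

F = 0.928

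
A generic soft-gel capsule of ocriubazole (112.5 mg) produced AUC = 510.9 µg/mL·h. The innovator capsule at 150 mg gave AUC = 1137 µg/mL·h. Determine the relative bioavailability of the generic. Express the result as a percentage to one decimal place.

F_rel = (AUC_test/D_test) / (AUC_ref/D_ref)
      = (510.9/112.5) / (1137/150)
      = 4.54133 / 7.58 = 0.5991 = 59.91%

F_rel = 59.9%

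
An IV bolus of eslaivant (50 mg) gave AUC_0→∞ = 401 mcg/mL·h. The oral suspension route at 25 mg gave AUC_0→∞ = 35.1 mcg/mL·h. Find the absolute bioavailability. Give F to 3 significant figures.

F = (AUC_ev / D_ev) / (AUC_iv / D_iv)
  = (35.1/25) / (401/50)
  = 1.404 / 8.02 = 0.1751

F = 0.175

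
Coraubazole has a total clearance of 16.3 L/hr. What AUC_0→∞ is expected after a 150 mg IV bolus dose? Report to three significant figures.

AUC = 9.20 mg/L·hr

AUC_0→∞ = Dose_iv / CL
        = 150 / 16.3 = 9.20245 mg/L·hr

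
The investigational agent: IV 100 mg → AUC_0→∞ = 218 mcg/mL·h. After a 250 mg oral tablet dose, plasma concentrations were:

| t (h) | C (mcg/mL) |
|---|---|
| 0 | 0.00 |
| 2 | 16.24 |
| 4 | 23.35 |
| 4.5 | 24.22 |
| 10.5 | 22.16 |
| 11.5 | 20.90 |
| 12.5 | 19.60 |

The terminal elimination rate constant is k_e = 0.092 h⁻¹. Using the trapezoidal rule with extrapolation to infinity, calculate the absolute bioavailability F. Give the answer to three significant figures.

Trapezoidal AUC_0→12.5 (oral tablet):
  [0→2]: (0.00+16.24)/2 × 2 = 16.24
  [2→4]: (16.24+23.35)/2 × 2 = 39.59
  [4→4.5]: (23.35+24.22)/2 × 0.5 = 11.8925
  [4.5→10.5]: (24.22+22.16)/2 × 6 = 139.14
  [10.5→11.5]: (22.16+20.90)/2 × 1 = 21.53
  [11.5→12.5]: (20.90+19.60)/2 × 1 = 20.25
  Sum = 248.6425 mcg/mL·h
Tail: C_last/k_e = 19.60/0.092 = 213.043
AUC_0→∞ (oral tablet) = 248.6425 + 213.043 = 461.6855 mcg/mL·h
F = (AUC_ev/D_ev)/(AUC_iv/D_iv) = (461.6855/250)/(218/100) = 1.846742/2.18 = 0.8471

F = 0.847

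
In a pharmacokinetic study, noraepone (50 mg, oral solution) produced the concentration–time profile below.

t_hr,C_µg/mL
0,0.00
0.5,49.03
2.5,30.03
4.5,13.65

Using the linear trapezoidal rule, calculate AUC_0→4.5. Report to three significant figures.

AUC = 135 µg/mL·hr

Trapezoidal AUC_0→4.5:
  [0→0.5]: (0.00+49.03)/2 × 0.5 = 12.2575
  [0.5→2.5]: (49.03+30.03)/2 × 2 = 79.06
  [2.5→4.5]: (30.03+13.65)/2 × 2 = 43.68
  Sum = 134.9975 µg/mL·hr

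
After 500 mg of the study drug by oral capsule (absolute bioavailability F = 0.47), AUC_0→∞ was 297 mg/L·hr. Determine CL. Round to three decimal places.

CL = F × Dose / AUC_0→∞
   = 0.47 × 500 / 297 = 0.791246 L/hr

CL = 0.791 L/hr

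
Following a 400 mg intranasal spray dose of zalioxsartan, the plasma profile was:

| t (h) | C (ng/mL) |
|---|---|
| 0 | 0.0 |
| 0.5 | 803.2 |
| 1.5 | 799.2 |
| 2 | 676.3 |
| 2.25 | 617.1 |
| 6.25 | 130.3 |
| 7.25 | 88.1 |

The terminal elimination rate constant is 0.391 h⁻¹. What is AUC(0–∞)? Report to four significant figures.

AUC = 3362 ng/mL·h

Trapezoidal AUC_0→7.25:
  [0→0.5]: (0.0+803.2)/2 × 0.5 = 200.8
  [0.5→1.5]: (803.2+799.2)/2 × 1 = 801.2
  [1.5→2]: (799.2+676.3)/2 × 0.5 = 368.875
  [2→2.25]: (676.3+617.1)/2 × 0.25 = 161.675
  [2.25→6.25]: (617.1+130.3)/2 × 4 = 1494.8
  [6.25→7.25]: (130.3+88.1)/2 × 1 = 109.2
  Sum = 3136.55 ng/mL·h
Extrapolated tail: C_last / k_e = 88.1 / 0.391 = 225.320
AUC_0→∞ = 3136.55 + 225.320 = 3361.87 ng/mL·h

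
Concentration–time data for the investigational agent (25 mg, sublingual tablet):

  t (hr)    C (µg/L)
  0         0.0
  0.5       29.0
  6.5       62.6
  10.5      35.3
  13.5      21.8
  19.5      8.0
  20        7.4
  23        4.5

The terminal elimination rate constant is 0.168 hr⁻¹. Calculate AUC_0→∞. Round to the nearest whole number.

Trapezoidal AUC_0→23:
  [0→0.5]: (0.0+29.0)/2 × 0.5 = 7.25
  [0.5→6.5]: (29.0+62.6)/2 × 6 = 274.8
  [6.5→10.5]: (62.6+35.3)/2 × 4 = 195.8
  [10.5→13.5]: (35.3+21.8)/2 × 3 = 85.65
  [13.5→19.5]: (21.8+8.0)/2 × 6 = 89.4
  [19.5→20]: (8.0+7.4)/2 × 0.5 = 3.85
  [20→23]: (7.4+4.5)/2 × 3 = 17.85
  Sum = 674.6 µg/L·hr
Extrapolated tail: C_last / k_e = 4.5 / 0.168 = 26.786
AUC_0→∞ = 674.6 + 26.786 = 701.386 µg/L·hr

AUC = 701 µg/L·hr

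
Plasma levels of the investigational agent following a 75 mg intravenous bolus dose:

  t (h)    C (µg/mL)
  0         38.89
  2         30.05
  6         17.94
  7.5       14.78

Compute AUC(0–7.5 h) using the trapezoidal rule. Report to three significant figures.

AUC = 189 µg/mL·h

Trapezoidal AUC_0→7.5:
  [0→2]: (38.89+30.05)/2 × 2 = 68.94
  [2→6]: (30.05+17.94)/2 × 4 = 95.98
  [6→7.5]: (17.94+14.78)/2 × 1.5 = 24.54
  Sum = 189.46 µg/mL·h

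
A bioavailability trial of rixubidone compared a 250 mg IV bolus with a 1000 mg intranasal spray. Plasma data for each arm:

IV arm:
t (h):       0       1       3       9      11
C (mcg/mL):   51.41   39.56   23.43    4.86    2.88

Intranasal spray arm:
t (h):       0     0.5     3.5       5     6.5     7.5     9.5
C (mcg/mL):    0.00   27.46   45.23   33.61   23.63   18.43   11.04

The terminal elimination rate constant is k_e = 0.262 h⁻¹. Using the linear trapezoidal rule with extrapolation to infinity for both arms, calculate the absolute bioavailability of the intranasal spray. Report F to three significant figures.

Trapezoidal AUC_0→11 (IV):
  [0→1]: (51.41+39.56)/2 × 1 = 45.485
  [1→3]: (39.56+23.43)/2 × 2 = 62.99
  [3→9]: (23.43+4.86)/2 × 6 = 84.87
  [9→11]: (4.86+2.88)/2 × 2 = 7.74
  Sum = 201.085 mcg/mL·h
IV tail: 2.88/0.262 = 10.992; AUC_iv,0→∞ = 201.085 + 10.992 = 212.077 mcg/mL·h
Trapezoidal AUC_0→9.5 (intranasal spray):
  [0→0.5]: (0.00+27.46)/2 × 0.5 = 6.865
  [0.5→3.5]: (27.46+45.23)/2 × 3 = 109.035
  [3.5→5]: (45.23+33.61)/2 × 1.5 = 59.13
  [5→6.5]: (33.61+23.63)/2 × 1.5 = 42.93
  [6.5→7.5]: (23.63+18.43)/2 × 1 = 21.03
  [7.5→9.5]: (18.43+11.04)/2 × 2 = 29.47
  Sum = 268.46 mcg/mL·h
intranasal spray tail: 11.04/0.262 = 42.137; AUC_ev,0→∞ = 268.46 + 42.137 = 310.597 mcg/mL·h
F = (AUC_ev/D_ev)/(AUC_iv/D_iv) = (310.597/1000)/(212.077/250) = 0.310597/0.848308 = 0.3661

F = 0.366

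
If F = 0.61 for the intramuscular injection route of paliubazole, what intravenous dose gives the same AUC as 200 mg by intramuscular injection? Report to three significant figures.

D_iv = 122 mg

Systemic exposure from an extravascular dose = F × D_ev, so the equivalent IV dose is F × D_ev.
D_iv = F × D_ev = 0.61 × 200 = 122 mg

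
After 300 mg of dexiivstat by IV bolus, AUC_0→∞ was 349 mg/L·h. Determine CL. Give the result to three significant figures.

CL = Dose_iv / AUC_0→∞
   = 300 / 349 = 0.859599 L/h

CL = 0.860 L/h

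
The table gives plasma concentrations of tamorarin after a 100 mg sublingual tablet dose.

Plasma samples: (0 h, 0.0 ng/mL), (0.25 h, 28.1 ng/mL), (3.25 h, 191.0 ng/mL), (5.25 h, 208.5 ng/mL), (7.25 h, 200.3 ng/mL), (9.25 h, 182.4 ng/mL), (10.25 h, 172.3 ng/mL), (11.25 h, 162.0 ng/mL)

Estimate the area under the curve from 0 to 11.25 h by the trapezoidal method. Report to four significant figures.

AUC = 1868 ng/mL·h

Trapezoidal AUC_0→11.25:
  [0→0.25]: (0.0+28.1)/2 × 0.25 = 3.5125
  [0.25→3.25]: (28.1+191.0)/2 × 3 = 328.65
  [3.25→5.25]: (191.0+208.5)/2 × 2 = 399.5
  [5.25→7.25]: (208.5+200.3)/2 × 2 = 408.8
  [7.25→9.25]: (200.3+182.4)/2 × 2 = 382.7
  [9.25→10.25]: (182.4+172.3)/2 × 1 = 177.35
  [10.25→11.25]: (172.3+162.0)/2 × 1 = 167.15
  Sum = 1867.6625 ng/mL·h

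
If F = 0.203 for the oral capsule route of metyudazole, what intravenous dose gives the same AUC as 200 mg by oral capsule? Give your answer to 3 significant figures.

Systemic exposure from an extravascular dose = F × D_ev, so the equivalent IV dose is F × D_ev.
D_iv = F × D_ev = 0.203 × 200 = 40.6 mg

D_iv = 40.6 mg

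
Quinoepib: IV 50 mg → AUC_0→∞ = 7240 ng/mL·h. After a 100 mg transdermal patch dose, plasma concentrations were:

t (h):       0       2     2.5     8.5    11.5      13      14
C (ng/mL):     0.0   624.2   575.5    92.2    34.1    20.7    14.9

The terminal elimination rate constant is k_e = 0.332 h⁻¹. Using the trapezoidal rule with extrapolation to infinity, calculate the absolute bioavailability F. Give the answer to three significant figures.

Trapezoidal AUC_0→14 (transdermal patch):
  [0→2]: (0.0+624.2)/2 × 2 = 624.2
  [2→2.5]: (624.2+575.5)/2 × 0.5 = 299.925
  [2.5→8.5]: (575.5+92.2)/2 × 6 = 2003.1
  [8.5→11.5]: (92.2+34.1)/2 × 3 = 189.45
  [11.5→13]: (34.1+20.7)/2 × 1.5 = 41.1
  [13→14]: (20.7+14.9)/2 × 1 = 17.8
  Sum = 3175.575 ng/mL·h
Tail: C_last/k_e = 14.9/0.332 = 44.880
AUC_0→∞ (transdermal patch) = 3175.575 + 44.880 = 3220.455 ng/mL·h
F = (AUC_ev/D_ev)/(AUC_iv/D_iv) = (3220.455/100)/(7240/50) = 32.20455/144.8 = 0.2224

F = 0.222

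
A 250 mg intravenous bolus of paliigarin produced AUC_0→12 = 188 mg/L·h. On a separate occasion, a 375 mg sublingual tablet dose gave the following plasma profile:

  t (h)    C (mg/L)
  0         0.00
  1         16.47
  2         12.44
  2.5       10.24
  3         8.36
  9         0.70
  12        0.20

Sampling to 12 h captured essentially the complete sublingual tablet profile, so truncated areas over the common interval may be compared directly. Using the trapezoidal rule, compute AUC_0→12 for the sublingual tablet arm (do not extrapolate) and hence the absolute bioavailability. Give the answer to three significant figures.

Trapezoidal AUC_0→12 (sublingual tablet):
  [0→1]: (0.00+16.47)/2 × 1 = 8.235
  [1→2]: (16.47+12.44)/2 × 1 = 14.455
  [2→2.5]: (12.44+10.24)/2 × 0.5 = 5.67
  [2.5→3]: (10.24+8.36)/2 × 0.5 = 4.65
  [3→9]: (8.36+0.70)/2 × 6 = 27.18
  [9→12]: (0.70+0.20)/2 × 3 = 1.35
  Sum = 61.54 mg/L·h
F = (AUC_ev/D_ev)/(AUC_iv/D_iv) = (61.54/375)/(188/250) = 0.164107/0.752 = 0.2182

F = 0.218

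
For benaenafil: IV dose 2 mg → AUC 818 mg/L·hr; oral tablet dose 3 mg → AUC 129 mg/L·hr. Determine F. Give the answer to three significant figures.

F = (AUC_ev / D_ev) / (AUC_iv / D_iv)
  = (129/3) / (818/2)
  = 43 / 409 = 0.1051

F = 0.105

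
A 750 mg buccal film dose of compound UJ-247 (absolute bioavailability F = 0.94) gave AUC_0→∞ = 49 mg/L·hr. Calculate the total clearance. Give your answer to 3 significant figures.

CL = 14.4 L/hr

CL = F × Dose / AUC_0→∞
   = 0.94 × 750 / 49 = 14.3878 L/hr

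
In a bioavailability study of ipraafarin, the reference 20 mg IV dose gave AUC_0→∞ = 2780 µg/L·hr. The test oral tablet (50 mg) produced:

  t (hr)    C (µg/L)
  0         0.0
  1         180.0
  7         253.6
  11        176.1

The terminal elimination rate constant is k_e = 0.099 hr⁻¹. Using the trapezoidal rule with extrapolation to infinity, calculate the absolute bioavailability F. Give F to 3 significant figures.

Trapezoidal AUC_0→11 (oral tablet):
  [0→1]: (0.0+180.0)/2 × 1 = 90.0
  [1→7]: (180.0+253.6)/2 × 6 = 1300.8
  [7→11]: (253.6+176.1)/2 × 4 = 859.4
  Sum = 2250.2 µg/L·hr
Tail: C_last/k_e = 176.1/0.099 = 1778.788
AUC_0→∞ (oral tablet) = 2250.2 + 1778.788 = 4028.988 µg/L·hr
F = (AUC_ev/D_ev)/(AUC_iv/D_iv) = (4028.988/50)/(2780/20) = 80.57976/139 = 0.5797

F = 0.580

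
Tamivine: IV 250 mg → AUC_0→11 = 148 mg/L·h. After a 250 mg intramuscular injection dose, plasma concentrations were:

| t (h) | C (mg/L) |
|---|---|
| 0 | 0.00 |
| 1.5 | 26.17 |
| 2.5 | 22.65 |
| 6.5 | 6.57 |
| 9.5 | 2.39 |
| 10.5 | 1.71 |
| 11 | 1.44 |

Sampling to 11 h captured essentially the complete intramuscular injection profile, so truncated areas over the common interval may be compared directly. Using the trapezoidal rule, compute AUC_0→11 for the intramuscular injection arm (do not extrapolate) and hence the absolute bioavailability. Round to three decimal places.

Trapezoidal AUC_0→11 (intramuscular injection):
  [0→1.5]: (0.00+26.17)/2 × 1.5 = 19.6275
  [1.5→2.5]: (26.17+22.65)/2 × 1 = 24.41
  [2.5→6.5]: (22.65+6.57)/2 × 4 = 58.44
  [6.5→9.5]: (6.57+2.39)/2 × 3 = 13.44
  [9.5→10.5]: (2.39+1.71)/2 × 1 = 2.05
  [10.5→11]: (1.71+1.44)/2 × 0.5 = 0.7875
  Sum = 118.755 mg/L·h
F = (AUC_ev/D_ev)/(AUC_iv/D_iv) = (118.755/250)/(148/250) = 0.47502/0.592 = 0.8024

F = 0.802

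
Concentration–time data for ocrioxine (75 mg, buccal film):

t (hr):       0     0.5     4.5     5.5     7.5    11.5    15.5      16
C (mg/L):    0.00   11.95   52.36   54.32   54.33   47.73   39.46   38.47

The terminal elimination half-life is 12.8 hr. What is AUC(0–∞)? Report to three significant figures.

AUC = 1400 mg/L·hr

Trapezoidal AUC_0→16:
  [0→0.5]: (0.00+11.95)/2 × 0.5 = 2.9875
  [0.5→4.5]: (11.95+52.36)/2 × 4 = 128.62
  [4.5→5.5]: (52.36+54.32)/2 × 1 = 53.34
  [5.5→7.5]: (54.32+54.33)/2 × 2 = 108.65
  [7.5→11.5]: (54.33+47.73)/2 × 4 = 204.12
  [11.5→15.5]: (47.73+39.46)/2 × 4 = 174.38
  [15.5→16]: (39.46+38.47)/2 × 0.5 = 19.4825
  Sum = 691.58 mg/L·hr
k_e = ln2 / t½ = 0.693147 / 12.8 = 0.0542 hr^-1
Extrapolated tail: C_last / k_e = 38.47 / 0.0542 = 709.779
AUC_0→∞ = 691.58 + 709.779 = 1401.359 mg/L·hr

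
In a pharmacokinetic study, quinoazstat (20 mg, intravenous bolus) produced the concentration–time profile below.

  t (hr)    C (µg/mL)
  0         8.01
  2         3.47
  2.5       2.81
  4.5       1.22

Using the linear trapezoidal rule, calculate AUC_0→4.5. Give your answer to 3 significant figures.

AUC = 17.1 µg/mL·hr

Trapezoidal AUC_0→4.5:
  [0→2]: (8.01+3.47)/2 × 2 = 11.48
  [2→2.5]: (3.47+2.81)/2 × 0.5 = 1.57
  [2.5→4.5]: (2.81+1.22)/2 × 2 = 4.03
  Sum = 17.08 µg/mL·hr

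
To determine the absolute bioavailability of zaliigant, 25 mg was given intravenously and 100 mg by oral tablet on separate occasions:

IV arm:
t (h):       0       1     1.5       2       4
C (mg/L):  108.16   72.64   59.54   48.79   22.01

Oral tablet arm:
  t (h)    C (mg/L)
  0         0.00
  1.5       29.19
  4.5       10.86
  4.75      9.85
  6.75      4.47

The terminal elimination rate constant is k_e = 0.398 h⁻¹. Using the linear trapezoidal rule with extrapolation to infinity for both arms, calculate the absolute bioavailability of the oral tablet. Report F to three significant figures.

Trapezoidal AUC_0→4 (IV):
  [0→1]: (108.16+72.64)/2 × 1 = 90.4
  [1→1.5]: (72.64+59.54)/2 × 0.5 = 33.045
  [1.5→2]: (59.54+48.79)/2 × 0.5 = 27.0825
  [2→4]: (48.79+22.01)/2 × 2 = 70.8
  Sum = 221.3275 mg/L·h
IV tail: 22.01/0.398 = 55.302; AUC_iv,0→∞ = 221.3275 + 55.302 = 276.6295 mg/L·h
Trapezoidal AUC_0→6.75 (oral tablet):
  [0→1.5]: (0.00+29.19)/2 × 1.5 = 21.8925
  [1.5→4.5]: (29.19+10.86)/2 × 3 = 60.075
  [4.5→4.75]: (10.86+9.85)/2 × 0.25 = 2.58875
  [4.75→6.75]: (9.85+4.47)/2 × 2 = 14.32
  Sum = 98.87625 mg/L·h
oral tablet tail: 4.47/0.398 = 11.231; AUC_ev,0→∞ = 98.87625 + 11.231 = 110.10725 mg/L·h
F = (AUC_ev/D_ev)/(AUC_iv/D_iv) = (110.10725/100)/(276.6295/25) = 1.1010725/11.06518 = 0.0995

F = 0.0995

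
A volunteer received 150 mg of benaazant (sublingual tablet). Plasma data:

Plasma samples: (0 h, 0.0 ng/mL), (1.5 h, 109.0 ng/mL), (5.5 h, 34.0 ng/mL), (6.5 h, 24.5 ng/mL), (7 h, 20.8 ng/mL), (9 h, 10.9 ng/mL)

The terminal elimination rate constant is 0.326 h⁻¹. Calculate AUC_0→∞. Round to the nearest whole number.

AUC = 473 ng/mL·h

Trapezoidal AUC_0→9:
  [0→1.5]: (0.0+109.0)/2 × 1.5 = 81.75
  [1.5→5.5]: (109.0+34.0)/2 × 4 = 286.0
  [5.5→6.5]: (34.0+24.5)/2 × 1 = 29.25
  [6.5→7]: (24.5+20.8)/2 × 0.5 = 11.325
  [7→9]: (20.8+10.9)/2 × 2 = 31.7
  Sum = 440.025 ng/mL·h
Extrapolated tail: C_last / k_e = 10.9 / 0.326 = 33.436
AUC_0→∞ = 440.025 + 33.436 = 473.461 ng/mL·h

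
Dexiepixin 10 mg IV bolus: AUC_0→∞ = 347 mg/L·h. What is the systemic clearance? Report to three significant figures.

CL = Dose_iv / AUC_0→∞
   = 10 / 347 = 0.0288184 L/h

CL = 0.0288 L/h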